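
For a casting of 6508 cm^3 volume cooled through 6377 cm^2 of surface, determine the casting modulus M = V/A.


Formula: Casting Modulus M = V / A
M = 6508 cm^3 / 6377 cm^2 = 1.0205 cm


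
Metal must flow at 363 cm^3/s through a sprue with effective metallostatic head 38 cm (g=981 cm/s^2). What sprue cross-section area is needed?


Formula: v = sqrt(2*g*h), A = Q/v
Velocity: v = sqrt(2 * 981 * 38) = sqrt(74556) = 273.0494 cm/s
Sprue area: A = Q / v = 363 / 273.0494 = 1.3294 cm^2

Final answer: 1.3294 cm^2


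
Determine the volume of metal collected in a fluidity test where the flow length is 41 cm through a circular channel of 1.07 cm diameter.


Formula: V = pi * (d/2)^2 * L  (cylinder volume)
Radius = 1.07/2 = 0.535 cm
V = pi * 0.535^2 * 41 = 36.8673 cm^3

36.8673 cm^3


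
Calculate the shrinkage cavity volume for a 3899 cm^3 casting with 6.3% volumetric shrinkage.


Formula: V_shrink = V_casting * shrinkage_pct / 100
V_shrink = 3899 cm^3 * 6.3 / 100 = 245.6370 cm^3


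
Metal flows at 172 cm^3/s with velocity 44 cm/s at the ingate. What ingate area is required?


Formula: A_ingate = Q / v  (continuity equation)
A = 172 cm^3/s / 44 cm/s = 3.9091 cm^2


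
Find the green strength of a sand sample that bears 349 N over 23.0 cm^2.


Formula: Compressive Strength = Force / Area
Strength = 349 N / 23.0 cm^2 = 15.1739 N/cm^2

Answer: 15.1739 N/cm^2


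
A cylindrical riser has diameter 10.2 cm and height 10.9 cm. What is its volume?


Formula: V = pi * (D/2)^2 * H  (cylinder volume)
Radius = D/2 = 10.2/2 = 5.1 cm
V = pi * 5.1^2 * 10.9 = 890.6698 cm^3

Final answer: 890.6698 cm^3


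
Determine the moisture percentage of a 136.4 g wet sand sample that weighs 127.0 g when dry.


Formula: MC = (W_wet - W_dry) / W_wet * 100
Water mass = 136.4 - 127.0 = 9.4 g
MC = 9.4 / 136.4 * 100 = 6.8915%


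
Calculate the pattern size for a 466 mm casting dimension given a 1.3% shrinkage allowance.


Formula: L_pattern = L_casting * (1 + shrinkage_rate/100)
Shrinkage factor = 1 + 1.3/100 = 1.013
L_pattern = 466 mm * 1.013 = 472.0580 mm

Final answer: 472.0580 mm


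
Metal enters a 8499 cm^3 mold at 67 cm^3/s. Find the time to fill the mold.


Formula: t_fill = V_mold / Q_flow
t = 8499 cm^3 / 67 cm^3/s = 126.8507 s


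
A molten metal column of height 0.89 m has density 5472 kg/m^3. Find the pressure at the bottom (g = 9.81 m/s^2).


Formula: P = rho * g * h
rho * g = 5472 * 9.81 = 53680.32 N/m^3
P = 53680.32 * 0.89 = 47775.4848 Pa


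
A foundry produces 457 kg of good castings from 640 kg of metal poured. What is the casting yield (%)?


Formula: Casting Yield = (W_good / W_total) * 100
Yield = (457 kg / 640 kg) * 100 = 71.4062%

Answer: 71.4062%


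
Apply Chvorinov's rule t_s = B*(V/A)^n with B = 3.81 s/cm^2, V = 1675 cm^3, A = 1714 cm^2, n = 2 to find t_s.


Formula: t_s = B * (V/A)^n  (Chvorinov's rule, n=2)
Modulus M = V/A = 1675/1714 = 0.977246 cm
M^2 = 0.977246^2 = 0.955010 cm^2
t_s = 3.81 * 0.955010 = 3.6386 s


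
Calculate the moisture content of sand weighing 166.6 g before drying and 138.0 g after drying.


Formula: MC = (W_wet - W_dry) / W_wet * 100
Water mass = 166.6 - 138.0 = 28.6 g
MC = 28.6 / 166.6 * 100 = 17.1669%

Answer: 17.1669%


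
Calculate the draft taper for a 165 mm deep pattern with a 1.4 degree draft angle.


Formula: taper = depth * tan(draft_angle)
tan(1.4 deg) = 0.0244395
taper = 165 mm * 0.0244395 = 4.0325 mm


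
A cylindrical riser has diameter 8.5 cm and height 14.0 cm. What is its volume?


Formula: V = pi * (D/2)^2 * H  (cylinder volume)
Radius = D/2 = 8.5/2 = 4.25 cm
V = pi * 4.25^2 * 14.0 = 794.4302 cm^3


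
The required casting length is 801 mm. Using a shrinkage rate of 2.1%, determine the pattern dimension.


Formula: L_pattern = L_casting * (1 + shrinkage_rate/100)
Shrinkage factor = 1 + 2.1/100 = 1.021
L_pattern = 801 mm * 1.021 = 817.8210 mm

817.8210 mm


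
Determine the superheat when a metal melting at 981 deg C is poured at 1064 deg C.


Formula: Superheat = T_pour - T_melt
Superheat = 1064 - 981 = 83 deg C

Answer: 83 deg C


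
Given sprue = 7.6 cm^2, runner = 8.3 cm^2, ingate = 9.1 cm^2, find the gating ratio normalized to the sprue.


Sprue:Runner:Ingate = 1 : 8.3/7.6 : 9.1/7.6 = 1:1.09:1.20

Answer: 1:1.09:1.20


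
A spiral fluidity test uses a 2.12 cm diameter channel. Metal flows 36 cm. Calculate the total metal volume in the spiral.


Formula: V = pi * (d/2)^2 * L  (cylinder volume)
Radius = 2.12/2 = 1.06 cm
V = pi * 1.06^2 * 36 = 127.0762 cm^3

Answer: 127.0762 cm^3


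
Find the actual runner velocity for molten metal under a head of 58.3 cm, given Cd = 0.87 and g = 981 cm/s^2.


Formula: v = Cd * sqrt(2 * g * h)  (Torricelli with discharge coefficient)
2*g*h = 2 * 981 * 58.3 = 114384.6 cm^2/s^2
sqrt(114384.6) = 338.20792 cm/s
v = 0.87 * 338.20792 = 294.2409 cm/s


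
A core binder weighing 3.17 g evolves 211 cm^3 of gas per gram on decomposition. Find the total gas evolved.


Formula: V_gas = W_binder * gas_evolution_rate
V = 3.17 g * 211 cm^3/g = 668.8700 cm^3

Answer: 668.8700 cm^3


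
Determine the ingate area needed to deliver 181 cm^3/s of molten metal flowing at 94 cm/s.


Formula: A_ingate = Q / v  (continuity equation)
A = 181 cm^3/s / 94 cm/s = 1.9255 cm^2

Answer: 1.9255 cm^2


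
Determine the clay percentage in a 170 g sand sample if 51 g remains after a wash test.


Formula: Clay% = (W_total - W_washed) / W_total * 100
Clay mass = 170 - 51 = 119 g
Clay% = 119 / 170 * 100 = 70.0000%

70.0000%


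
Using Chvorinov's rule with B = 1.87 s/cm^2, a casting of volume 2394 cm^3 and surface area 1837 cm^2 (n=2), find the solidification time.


Formula: t_s = B * (V/A)^n  (Chvorinov's rule, n=2)
Modulus M = V/A = 2394/1837 = 1.303212 cm
M^2 = 1.303212^2 = 1.698362 cm^2
t_s = 1.87 * 1.698362 = 3.1759 s

3.1759 s


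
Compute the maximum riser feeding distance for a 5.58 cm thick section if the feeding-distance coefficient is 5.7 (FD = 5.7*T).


Formula: FD = 5.7 * T  (riser feeding-distance rule)
FD = 5.7 * 5.58 cm = 31.8060 cm


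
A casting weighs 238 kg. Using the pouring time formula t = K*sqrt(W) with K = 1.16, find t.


Formula: t = K * sqrt(W)
sqrt(W) = sqrt(238) = 15.42725
t = 1.16 * 15.42725 = 17.8956 s


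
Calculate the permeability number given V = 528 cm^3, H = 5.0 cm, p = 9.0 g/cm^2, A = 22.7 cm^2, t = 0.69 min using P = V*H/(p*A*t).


Formula: Permeability Number P = (V * H) / (p * A * t)
Numerator: V * H = 528 * 5.0 = 2640.0
Denominator: p * A * t = 9.0 * 22.7 * 0.69 = 140.967
P = 2640.0 / 140.967 = 18.7278

Answer: 18.7278


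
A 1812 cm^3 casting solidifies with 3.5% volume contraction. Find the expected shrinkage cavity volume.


Formula: V_shrink = V_casting * shrinkage_pct / 100
V_shrink = 1812 cm^3 * 3.5 / 100 = 63.4200 cm^3

Final answer: 63.4200 cm^3


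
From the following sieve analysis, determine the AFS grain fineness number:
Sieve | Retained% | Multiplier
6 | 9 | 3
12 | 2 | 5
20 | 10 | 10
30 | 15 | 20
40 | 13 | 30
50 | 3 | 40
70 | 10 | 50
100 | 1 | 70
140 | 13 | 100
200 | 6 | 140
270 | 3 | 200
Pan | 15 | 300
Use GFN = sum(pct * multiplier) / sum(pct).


Formula: GFN = sum(pct * multiplier) / sum(pct)
sum(pct * multiplier) = 8757
sum(pct) = 100
GFN = 8757 / 100 = 87.57

Answer: 87.57


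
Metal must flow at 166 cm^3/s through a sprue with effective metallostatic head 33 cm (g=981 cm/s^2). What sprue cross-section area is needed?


Formula: v = sqrt(2*g*h), A = Q/v
Velocity: v = sqrt(2 * 981 * 33) = sqrt(64746) = 254.4524 cm/s
Sprue area: A = Q / v = 166 / 254.4524 = 0.6524 cm^2

Answer: 0.6524 cm^2


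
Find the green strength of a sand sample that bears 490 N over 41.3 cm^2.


Formula: Compressive Strength = Force / Area
Strength = 490 N / 41.3 cm^2 = 11.8644 N/cm^2

11.8644 N/cm^2


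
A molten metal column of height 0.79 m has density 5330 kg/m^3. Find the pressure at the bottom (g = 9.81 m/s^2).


Formula: P = rho * g * h
rho * g = 5330 * 9.81 = 52287.3 N/m^3
P = 52287.3 * 0.79 = 41306.9670 Pa

Answer: 41306.9670 Pa


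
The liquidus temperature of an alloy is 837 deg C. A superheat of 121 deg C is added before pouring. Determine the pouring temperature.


Formula: T_pour = T_melt + Superheat
T_pour = 837 + 121 = 958 deg C

958 deg C


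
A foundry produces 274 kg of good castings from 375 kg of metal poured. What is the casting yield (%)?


Formula: Casting Yield = (W_good / W_total) * 100
Yield = (274 kg / 375 kg) * 100 = 73.0667%


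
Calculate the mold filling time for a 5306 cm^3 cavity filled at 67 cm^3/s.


Formula: t_fill = V_mold / Q_flow
t = 5306 cm^3 / 67 cm^3/s = 79.1940 s


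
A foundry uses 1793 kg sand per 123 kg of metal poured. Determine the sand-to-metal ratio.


Formula: Sand-to-Metal Ratio = W_sand / W_metal
Ratio = 1793 kg / 123 kg = 14.5772

Answer: 14.5772


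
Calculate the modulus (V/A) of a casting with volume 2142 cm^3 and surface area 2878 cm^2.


Formula: Casting Modulus M = V / A
M = 2142 cm^3 / 2878 cm^2 = 0.7443 cm

0.7443 cm


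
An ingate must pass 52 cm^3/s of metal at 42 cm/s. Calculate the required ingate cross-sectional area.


Formula: A_ingate = Q / v  (continuity equation)
A = 52 cm^3/s / 42 cm/s = 1.2381 cm^2

Answer: 1.2381 cm^2


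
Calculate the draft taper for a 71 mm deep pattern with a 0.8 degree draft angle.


Formula: taper = depth * tan(draft_angle)
tan(0.8 deg) = 0.0139635
taper = 71 mm * 0.0139635 = 0.9914 mm

Final answer: 0.9914 mm


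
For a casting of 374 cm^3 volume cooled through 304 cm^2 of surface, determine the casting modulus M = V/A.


Formula: Casting Modulus M = V / A
M = 374 cm^3 / 304 cm^2 = 1.2303 cm

1.2303 cm


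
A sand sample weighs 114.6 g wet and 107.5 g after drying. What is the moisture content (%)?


Formula: MC = (W_wet - W_dry) / W_wet * 100
Water mass = 114.6 - 107.5 = 7.1 g
MC = 7.1 / 114.6 * 100 = 6.1955%

Final answer: 6.1955%


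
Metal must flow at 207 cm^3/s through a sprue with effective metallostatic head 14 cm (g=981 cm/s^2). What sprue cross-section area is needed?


Formula: v = sqrt(2*g*h), A = Q/v
Velocity: v = sqrt(2 * 981 * 14) = sqrt(27468) = 165.7347 cm/s
Sprue area: A = Q / v = 207 / 165.7347 = 1.2490 cm^2

Final answer: 1.2490 cm^2


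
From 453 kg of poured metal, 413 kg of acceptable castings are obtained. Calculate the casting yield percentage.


Formula: Casting Yield = (W_good / W_total) * 100
Yield = (413 kg / 453 kg) * 100 = 91.1700%


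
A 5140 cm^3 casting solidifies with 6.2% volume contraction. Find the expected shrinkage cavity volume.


Formula: V_shrink = V_casting * shrinkage_pct / 100
V_shrink = 5140 cm^3 * 6.2 / 100 = 318.6800 cm^3

Answer: 318.6800 cm^3


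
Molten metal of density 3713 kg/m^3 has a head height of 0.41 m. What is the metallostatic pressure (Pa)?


Formula: P = rho * g * h
rho * g = 3713 * 9.81 = 36424.53 N/m^3
P = 36424.53 * 0.41 = 14934.0573 Pa

Answer: 14934.0573 Pa


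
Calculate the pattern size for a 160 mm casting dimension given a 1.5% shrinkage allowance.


Formula: L_pattern = L_casting * (1 + shrinkage_rate/100)
Shrinkage factor = 1 + 1.5/100 = 1.015
L_pattern = 160 mm * 1.015 = 162.4000 mm

Answer: 162.4000 mm


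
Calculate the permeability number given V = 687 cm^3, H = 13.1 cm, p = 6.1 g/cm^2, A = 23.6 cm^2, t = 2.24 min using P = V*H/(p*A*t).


Formula: Permeability Number P = (V * H) / (p * A * t)
Numerator: V * H = 687 * 13.1 = 8999.7
Denominator: p * A * t = 6.1 * 23.6 * 2.24 = 322.4704
P = 8999.7 / 322.4704 = 27.9086


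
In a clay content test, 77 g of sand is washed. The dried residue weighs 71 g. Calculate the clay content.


Formula: Clay% = (W_total - W_washed) / W_total * 100
Clay mass = 77 - 71 = 6 g
Clay% = 6 / 77 * 100 = 7.7922%

Answer: 7.7922%


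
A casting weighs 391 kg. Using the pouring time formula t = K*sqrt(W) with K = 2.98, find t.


Formula: t = K * sqrt(W)
sqrt(W) = sqrt(391) = 19.77372
t = 2.98 * 19.77372 = 58.9257 s

Final answer: 58.9257 s


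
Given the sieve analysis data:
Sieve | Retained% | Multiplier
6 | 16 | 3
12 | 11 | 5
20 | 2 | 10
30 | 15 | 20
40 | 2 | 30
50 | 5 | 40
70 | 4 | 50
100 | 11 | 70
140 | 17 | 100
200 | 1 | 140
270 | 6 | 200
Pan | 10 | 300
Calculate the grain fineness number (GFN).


Formula: GFN = sum(pct * multiplier) / sum(pct)
sum(pct * multiplier) = 7693
sum(pct) = 100
GFN = 7693 / 100 = 76.93


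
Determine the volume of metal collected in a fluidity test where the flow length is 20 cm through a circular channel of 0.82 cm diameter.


Formula: V = pi * (d/2)^2 * L  (cylinder volume)
Radius = 0.82/2 = 0.41 cm
V = pi * 0.41^2 * 20 = 10.5620 cm^3

10.5620 cm^3


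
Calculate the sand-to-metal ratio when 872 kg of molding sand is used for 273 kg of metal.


Formula: Sand-to-Metal Ratio = W_sand / W_metal
Ratio = 872 kg / 273 kg = 3.1941

3.1941


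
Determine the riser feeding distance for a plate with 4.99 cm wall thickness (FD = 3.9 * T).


Formula: FD = 3.9 * T  (riser feeding-distance rule)
FD = 3.9 * 4.99 cm = 19.4610 cm

Final answer: 19.4610 cm


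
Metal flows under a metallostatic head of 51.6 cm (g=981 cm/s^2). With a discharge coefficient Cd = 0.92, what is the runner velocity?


Formula: v = Cd * sqrt(2 * g * h)  (Torricelli with discharge coefficient)
2*g*h = 2 * 981 * 51.6 = 101239.2 cm^2/s^2
sqrt(101239.2) = 318.18108 cm/s
v = 0.92 * 318.18108 = 292.7266 cm/s

Final answer: 292.7266 cm/s


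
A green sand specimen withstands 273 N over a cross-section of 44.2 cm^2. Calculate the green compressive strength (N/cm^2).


Formula: Compressive Strength = Force / Area
Strength = 273 N / 44.2 cm^2 = 6.1765 N/cm^2

Answer: 6.1765 N/cm^2


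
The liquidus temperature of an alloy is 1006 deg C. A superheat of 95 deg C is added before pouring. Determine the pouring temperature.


Formula: T_pour = T_melt + Superheat
T_pour = 1006 + 95 = 1101 deg C

1101 deg C


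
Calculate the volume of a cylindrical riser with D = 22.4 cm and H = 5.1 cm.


Formula: V = pi * (D/2)^2 * H  (cylinder volume)
Radius = D/2 = 22.4/2 = 11.2 cm
V = pi * 11.2^2 * 5.1 = 2009.8151 cm^3

Answer: 2009.8151 cm^3


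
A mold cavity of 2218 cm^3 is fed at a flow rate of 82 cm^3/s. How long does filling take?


Formula: t_fill = V_mold / Q_flow
t = 2218 cm^3 / 82 cm^3/s = 27.0488 s

Answer: 27.0488 s


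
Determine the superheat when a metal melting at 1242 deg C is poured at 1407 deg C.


Formula: Superheat = T_pour - T_melt
Superheat = 1407 - 1242 = 165 deg C

165 deg C


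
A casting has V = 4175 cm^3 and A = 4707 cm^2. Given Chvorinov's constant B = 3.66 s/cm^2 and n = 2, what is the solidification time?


Formula: t_s = B * (V/A)^n  (Chvorinov's rule, n=2)
Modulus M = V/A = 4175/4707 = 0.886977 cm
M^2 = 0.886977^2 = 0.786728 cm^2
t_s = 3.66 * 0.786728 = 2.8794 s


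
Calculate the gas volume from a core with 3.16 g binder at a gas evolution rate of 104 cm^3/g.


Formula: V_gas = W_binder * gas_evolution_rate
V = 3.16 g * 104 cm^3/g = 328.6400 cm^3

328.6400 cm^3


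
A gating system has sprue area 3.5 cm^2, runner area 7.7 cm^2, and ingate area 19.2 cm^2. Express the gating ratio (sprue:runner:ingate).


Sprue:Runner:Ingate = 1 : 7.7/3.5 : 19.2/3.5 = 1:2.20:5.49

Answer: 1:2.20:5.49


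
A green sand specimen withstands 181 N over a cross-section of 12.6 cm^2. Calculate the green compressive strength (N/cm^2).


Formula: Compressive Strength = Force / Area
Strength = 181 N / 12.6 cm^2 = 14.3651 N/cm^2

14.3651 N/cm^2


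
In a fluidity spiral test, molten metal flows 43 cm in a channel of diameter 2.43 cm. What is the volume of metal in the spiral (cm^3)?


Formula: V = pi * (d/2)^2 * L  (cylinder volume)
Radius = 2.43/2 = 1.215 cm
V = pi * 1.215^2 * 43 = 199.4210 cm^3

199.4210 cm^3


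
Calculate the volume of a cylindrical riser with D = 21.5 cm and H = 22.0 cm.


Formula: V = pi * (D/2)^2 * H  (cylinder volume)
Radius = D/2 = 21.5/2 = 10.75 cm
V = pi * 10.75^2 * 22.0 = 7987.1066 cm^3

Answer: 7987.1066 cm^3


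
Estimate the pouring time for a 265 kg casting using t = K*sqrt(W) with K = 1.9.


Formula: t = K * sqrt(W)
sqrt(W) = sqrt(265) = 16.27882
t = 1.9 * 16.27882 = 30.9298 s


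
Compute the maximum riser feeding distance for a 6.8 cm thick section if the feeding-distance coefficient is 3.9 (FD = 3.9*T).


Formula: FD = 3.9 * T  (riser feeding-distance rule)
FD = 3.9 * 6.8 cm = 26.5200 cm

26.5200 cm


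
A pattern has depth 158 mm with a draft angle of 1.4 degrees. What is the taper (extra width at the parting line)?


Formula: taper = depth * tan(draft_angle)
tan(1.4 deg) = 0.0244395
taper = 158 mm * 0.0244395 = 3.8614 mm


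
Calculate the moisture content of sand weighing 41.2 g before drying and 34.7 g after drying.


Formula: MC = (W_wet - W_dry) / W_wet * 100
Water mass = 41.2 - 34.7 = 6.5 g
MC = 6.5 / 41.2 * 100 = 15.7767%

Final answer: 15.7767%


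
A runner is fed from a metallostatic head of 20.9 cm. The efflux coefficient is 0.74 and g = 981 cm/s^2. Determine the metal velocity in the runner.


Formula: v = Cd * sqrt(2 * g * h)  (Torricelli with discharge coefficient)
2*g*h = 2 * 981 * 20.9 = 41005.8 cm^2/s^2
sqrt(41005.8) = 202.49889 cm/s
v = 0.74 * 202.49889 = 149.8492 cm/s

149.8492 cm/s


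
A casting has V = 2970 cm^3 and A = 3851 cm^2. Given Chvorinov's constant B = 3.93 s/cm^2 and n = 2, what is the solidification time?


Formula: t_s = B * (V/A)^n  (Chvorinov's rule, n=2)
Modulus M = V/A = 2970/3851 = 0.771228 cm
M^2 = 0.771228^2 = 0.594793 cm^2
t_s = 3.93 * 0.594793 = 2.3375 s

2.3375 s


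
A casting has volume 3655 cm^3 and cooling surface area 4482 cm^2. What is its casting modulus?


Formula: Casting Modulus M = V / A
M = 3655 cm^3 / 4482 cm^2 = 0.8155 cm

Answer: 0.8155 cm


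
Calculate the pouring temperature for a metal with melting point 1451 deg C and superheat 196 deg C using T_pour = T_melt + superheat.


Formula: T_pour = T_melt + Superheat
T_pour = 1451 + 196 = 1647 deg C


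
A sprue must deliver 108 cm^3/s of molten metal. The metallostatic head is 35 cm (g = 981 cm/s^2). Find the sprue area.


Formula: v = sqrt(2*g*h), A = Q/v
Velocity: v = sqrt(2 * 981 * 35) = sqrt(68670) = 262.0496 cm/s
Sprue area: A = Q / v = 108 / 262.0496 = 0.4121 cm^2

Answer: 0.4121 cm^2


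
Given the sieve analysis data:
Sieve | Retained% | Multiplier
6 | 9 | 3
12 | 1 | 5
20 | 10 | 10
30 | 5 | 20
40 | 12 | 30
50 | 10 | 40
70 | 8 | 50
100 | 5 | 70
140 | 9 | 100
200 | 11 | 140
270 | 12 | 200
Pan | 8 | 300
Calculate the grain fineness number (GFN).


Formula: GFN = sum(pct * multiplier) / sum(pct)
sum(pct * multiplier) = 8982
sum(pct) = 100
GFN = 8982 / 100 = 89.82


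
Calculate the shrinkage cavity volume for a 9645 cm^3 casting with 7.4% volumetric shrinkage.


Formula: V_shrink = V_casting * shrinkage_pct / 100
V_shrink = 9645 cm^3 * 7.4 / 100 = 713.7300 cm^3

713.7300 cm^3


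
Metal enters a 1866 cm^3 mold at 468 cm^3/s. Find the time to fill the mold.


Formula: t_fill = V_mold / Q_flow
t = 1866 cm^3 / 468 cm^3/s = 3.9872 s

3.9872 s


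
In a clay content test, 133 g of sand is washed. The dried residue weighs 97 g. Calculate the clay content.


Formula: Clay% = (W_total - W_washed) / W_total * 100
Clay mass = 133 - 97 = 36 g
Clay% = 36 / 133 * 100 = 27.0677%

Answer: 27.0677%


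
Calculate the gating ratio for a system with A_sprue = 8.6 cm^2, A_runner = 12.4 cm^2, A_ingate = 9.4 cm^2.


Sprue:Runner:Ingate = 1 : 12.4/8.6 : 9.4/8.6 = 1:1.44:1.09

Final answer: 1:1.44:1.09


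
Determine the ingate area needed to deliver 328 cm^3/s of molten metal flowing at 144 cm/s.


Formula: A_ingate = Q / v  (continuity equation)
A = 328 cm^3/s / 144 cm/s = 2.2778 cm^2

Answer: 2.2778 cm^2


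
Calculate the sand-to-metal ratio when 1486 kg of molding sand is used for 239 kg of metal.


Formula: Sand-to-Metal Ratio = W_sand / W_metal
Ratio = 1486 kg / 239 kg = 6.2176

Answer: 6.2176


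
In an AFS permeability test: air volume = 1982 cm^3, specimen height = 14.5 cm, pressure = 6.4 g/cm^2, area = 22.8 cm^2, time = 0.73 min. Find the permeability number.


Formula: Permeability Number P = (V * H) / (p * A * t)
Numerator: V * H = 1982 * 14.5 = 28739.0
Denominator: p * A * t = 6.4 * 22.8 * 0.73 = 106.5216
P = 28739.0 / 106.5216 = 269.7950

Answer: 269.7950


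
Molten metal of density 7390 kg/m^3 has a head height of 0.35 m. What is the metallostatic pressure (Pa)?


Formula: P = rho * g * h
rho * g = 7390 * 9.81 = 72495.9 N/m^3
P = 72495.9 * 0.35 = 25373.5650 Pa


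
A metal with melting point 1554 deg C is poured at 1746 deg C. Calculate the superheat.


Formula: Superheat = T_pour - T_melt
Superheat = 1746 - 1554 = 192 deg C

Answer: 192 deg C


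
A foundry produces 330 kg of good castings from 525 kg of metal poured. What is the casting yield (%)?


Formula: Casting Yield = (W_good / W_total) * 100
Yield = (330 kg / 525 kg) * 100 = 62.8571%

Answer: 62.8571%


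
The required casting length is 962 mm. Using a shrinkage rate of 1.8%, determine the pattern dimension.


Formula: L_pattern = L_casting * (1 + shrinkage_rate/100)
Shrinkage factor = 1 + 1.8/100 = 1.018
L_pattern = 962 mm * 1.018 = 979.3160 mm

Final answer: 979.3160 mm


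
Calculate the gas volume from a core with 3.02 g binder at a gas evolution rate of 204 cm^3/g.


Formula: V_gas = W_binder * gas_evolution_rate
V = 3.02 g * 204 cm^3/g = 616.0800 cm^3

616.0800 cm^3


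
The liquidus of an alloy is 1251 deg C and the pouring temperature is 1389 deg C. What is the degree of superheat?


Formula: Superheat = T_pour - T_melt
Superheat = 1389 - 1251 = 138 deg C

138 deg C


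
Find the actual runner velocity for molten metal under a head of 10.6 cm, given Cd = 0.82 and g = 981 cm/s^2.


Formula: v = Cd * sqrt(2 * g * h)  (Torricelli with discharge coefficient)
2*g*h = 2 * 981 * 10.6 = 20797.2 cm^2/s^2
sqrt(20797.2) = 144.21234 cm/s
v = 0.82 * 144.21234 = 118.2541 cm/s

Final answer: 118.2541 cm/s


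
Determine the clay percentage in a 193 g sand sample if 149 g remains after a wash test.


Formula: Clay% = (W_total - W_washed) / W_total * 100
Clay mass = 193 - 149 = 44 g
Clay% = 44 / 193 * 100 = 22.7979%

22.7979%


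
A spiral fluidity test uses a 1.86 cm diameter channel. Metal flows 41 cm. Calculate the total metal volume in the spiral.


Formula: V = pi * (d/2)^2 * L  (cylinder volume)
Radius = 1.86/2 = 0.93 cm
V = pi * 0.93^2 * 41 = 111.4037 cm^3

111.4037 cm^3


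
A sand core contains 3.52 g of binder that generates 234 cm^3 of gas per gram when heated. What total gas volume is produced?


Formula: V_gas = W_binder * gas_evolution_rate
V = 3.52 g * 234 cm^3/g = 823.6800 cm^3

823.6800 cm^3


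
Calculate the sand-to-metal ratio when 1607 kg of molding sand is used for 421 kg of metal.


Formula: Sand-to-Metal Ratio = W_sand / W_metal
Ratio = 1607 kg / 421 kg = 3.8171

Answer: 3.8171


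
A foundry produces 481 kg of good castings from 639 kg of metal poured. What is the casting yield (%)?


Formula: Casting Yield = (W_good / W_total) * 100
Yield = (481 kg / 639 kg) * 100 = 75.2739%


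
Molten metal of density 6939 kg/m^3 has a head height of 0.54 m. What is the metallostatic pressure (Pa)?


Formula: P = rho * g * h
rho * g = 6939 * 9.81 = 68071.59 N/m^3
P = 68071.59 * 0.54 = 36758.6586 Pa

Final answer: 36758.6586 Pa


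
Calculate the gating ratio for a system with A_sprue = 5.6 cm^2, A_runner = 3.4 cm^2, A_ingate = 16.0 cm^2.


Sprue:Runner:Ingate = 1 : 3.4/5.6 : 16.0/5.6 = 1:0.61:2.86

Final answer: 1:0.61:2.86


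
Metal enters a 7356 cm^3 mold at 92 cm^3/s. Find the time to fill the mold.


Formula: t_fill = V_mold / Q_flow
t = 7356 cm^3 / 92 cm^3/s = 79.9565 s

Answer: 79.9565 s


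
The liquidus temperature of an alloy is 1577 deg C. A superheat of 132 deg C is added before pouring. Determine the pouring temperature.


Formula: T_pour = T_melt + Superheat
T_pour = 1577 + 132 = 1709 deg C

Final answer: 1709 deg C


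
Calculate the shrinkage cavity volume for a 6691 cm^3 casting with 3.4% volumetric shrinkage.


Formula: V_shrink = V_casting * shrinkage_pct / 100
V_shrink = 6691 cm^3 * 3.4 / 100 = 227.4940 cm^3

Answer: 227.4940 cm^3


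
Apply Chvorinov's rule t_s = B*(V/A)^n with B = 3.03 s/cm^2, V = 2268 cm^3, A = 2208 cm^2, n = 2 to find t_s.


Formula: t_s = B * (V/A)^n  (Chvorinov's rule, n=2)
Modulus M = V/A = 2268/2208 = 1.027174 cm
M^2 = 1.027174^2 = 1.055086 cm^2
t_s = 3.03 * 1.055086 = 3.1969 s

Final answer: 3.1969 s


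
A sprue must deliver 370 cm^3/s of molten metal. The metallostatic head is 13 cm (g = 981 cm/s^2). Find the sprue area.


Formula: v = sqrt(2*g*h), A = Q/v
Velocity: v = sqrt(2 * 981 * 13) = sqrt(25506) = 159.7060 cm/s
Sprue area: A = Q / v = 370 / 159.7060 = 2.3168 cm^2


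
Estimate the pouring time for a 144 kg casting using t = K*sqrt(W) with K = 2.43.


Formula: t = K * sqrt(W)
sqrt(W) = sqrt(144) = 12.00000
t = 2.43 * 12.00000 = 29.1600 s


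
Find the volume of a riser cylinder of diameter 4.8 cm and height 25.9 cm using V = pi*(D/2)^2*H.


Formula: V = pi * (D/2)^2 * H  (cylinder volume)
Radius = D/2 = 4.8/2 = 2.4 cm
V = pi * 2.4^2 * 25.9 = 468.6754 cm^3

Final answer: 468.6754 cm^3


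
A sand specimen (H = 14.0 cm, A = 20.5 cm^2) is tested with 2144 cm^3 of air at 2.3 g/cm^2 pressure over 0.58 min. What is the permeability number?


Formula: Permeability Number P = (V * H) / (p * A * t)
Numerator: V * H = 2144 * 14.0 = 30016.0
Denominator: p * A * t = 2.3 * 20.5 * 0.58 = 27.347
P = 30016.0 / 27.347 = 1097.5975

Final answer: 1097.5975


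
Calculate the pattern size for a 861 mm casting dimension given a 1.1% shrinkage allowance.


Formula: L_pattern = L_casting * (1 + shrinkage_rate/100)
Shrinkage factor = 1 + 1.1/100 = 1.011
L_pattern = 861 mm * 1.011 = 870.4710 mm

870.4710 mm


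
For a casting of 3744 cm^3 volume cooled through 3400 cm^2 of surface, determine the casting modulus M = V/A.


Formula: Casting Modulus M = V / A
M = 3744 cm^3 / 3400 cm^2 = 1.1012 cm

1.1012 cm


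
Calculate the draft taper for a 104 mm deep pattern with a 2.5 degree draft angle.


Formula: taper = depth * tan(draft_angle)
tan(2.5 deg) = 0.0436609
taper = 104 mm * 0.0436609 = 4.5407 mm

Answer: 4.5407 mm


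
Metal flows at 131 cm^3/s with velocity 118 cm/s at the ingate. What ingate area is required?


Formula: A_ingate = Q / v  (continuity equation)
A = 131 cm^3/s / 118 cm/s = 1.1102 cm^2

Final answer: 1.1102 cm^2


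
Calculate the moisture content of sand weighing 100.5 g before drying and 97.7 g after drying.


Formula: MC = (W_wet - W_dry) / W_wet * 100
Water mass = 100.5 - 97.7 = 2.8 g
MC = 2.8 / 100.5 * 100 = 2.7861%

Answer: 2.7861%


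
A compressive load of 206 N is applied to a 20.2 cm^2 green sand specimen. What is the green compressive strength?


Formula: Compressive Strength = Force / Area
Strength = 206 N / 20.2 cm^2 = 10.1980 N/cm^2

10.1980 N/cm^2


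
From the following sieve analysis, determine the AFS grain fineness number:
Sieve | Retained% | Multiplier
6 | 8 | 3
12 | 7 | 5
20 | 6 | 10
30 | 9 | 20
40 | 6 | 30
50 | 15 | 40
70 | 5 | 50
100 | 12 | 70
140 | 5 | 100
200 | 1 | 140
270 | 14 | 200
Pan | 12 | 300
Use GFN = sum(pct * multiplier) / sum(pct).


Formula: GFN = sum(pct * multiplier) / sum(pct)
sum(pct * multiplier) = 9209
sum(pct) = 100
GFN = 9209 / 100 = 92.09

Final answer: 92.09


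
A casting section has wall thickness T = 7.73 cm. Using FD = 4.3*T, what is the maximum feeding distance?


Formula: FD = 4.3 * T  (riser feeding-distance rule)
FD = 4.3 * 7.73 cm = 33.2390 cm

Answer: 33.2390 cm


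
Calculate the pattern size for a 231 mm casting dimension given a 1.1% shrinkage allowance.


Formula: L_pattern = L_casting * (1 + shrinkage_rate/100)
Shrinkage factor = 1 + 1.1/100 = 1.011
L_pattern = 231 mm * 1.011 = 233.5410 mm

Final answer: 233.5410 mm


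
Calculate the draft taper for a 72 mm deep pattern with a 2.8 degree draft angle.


Formula: taper = depth * tan(draft_angle)
tan(2.8 deg) = 0.0489082
taper = 72 mm * 0.0489082 = 3.5214 mm

Final answer: 3.5214 mm


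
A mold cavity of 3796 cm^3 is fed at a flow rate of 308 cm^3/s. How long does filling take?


Formula: t_fill = V_mold / Q_flow
t = 3796 cm^3 / 308 cm^3/s = 12.3247 s

12.3247 s


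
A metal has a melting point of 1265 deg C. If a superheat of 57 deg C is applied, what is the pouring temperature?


Formula: T_pour = T_melt + Superheat
T_pour = 1265 + 57 = 1322 deg C

Answer: 1322 deg C


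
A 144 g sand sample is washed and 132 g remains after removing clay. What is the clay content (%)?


Formula: Clay% = (W_total - W_washed) / W_total * 100
Clay mass = 144 - 132 = 12 g
Clay% = 12 / 144 * 100 = 8.3333%

8.3333%


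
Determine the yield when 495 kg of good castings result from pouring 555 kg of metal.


Formula: Casting Yield = (W_good / W_total) * 100
Yield = (495 kg / 555 kg) * 100 = 89.1892%


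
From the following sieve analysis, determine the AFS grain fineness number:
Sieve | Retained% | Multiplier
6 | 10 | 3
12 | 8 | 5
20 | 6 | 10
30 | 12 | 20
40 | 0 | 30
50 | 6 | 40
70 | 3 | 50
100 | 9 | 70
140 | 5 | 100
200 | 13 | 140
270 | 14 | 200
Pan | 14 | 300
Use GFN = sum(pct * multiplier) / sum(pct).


Formula: GFN = sum(pct * multiplier) / sum(pct)
sum(pct * multiplier) = 10710
sum(pct) = 100
GFN = 10710 / 100 = 107.10

107.10


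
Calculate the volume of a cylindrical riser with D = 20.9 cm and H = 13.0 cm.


Formula: V = pi * (D/2)^2 * H  (cylinder volume)
Radius = D/2 = 20.9/2 = 10.45 cm
V = pi * 10.45^2 * 13.0 = 4459.9070 cm^3

4459.9070 cm^3


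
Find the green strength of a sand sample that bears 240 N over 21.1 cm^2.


Formula: Compressive Strength = Force / Area
Strength = 240 N / 21.1 cm^2 = 11.3744 N/cm^2

11.3744 N/cm^2


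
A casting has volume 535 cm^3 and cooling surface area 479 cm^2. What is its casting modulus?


Formula: Casting Modulus M = V / A
M = 535 cm^3 / 479 cm^2 = 1.1169 cm

1.1169 cm


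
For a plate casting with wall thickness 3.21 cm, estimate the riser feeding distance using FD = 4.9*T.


Formula: FD = 4.9 * T  (riser feeding-distance rule)
FD = 4.9 * 3.21 cm = 15.7290 cm


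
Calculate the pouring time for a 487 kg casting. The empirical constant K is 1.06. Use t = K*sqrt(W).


Formula: t = K * sqrt(W)
sqrt(W) = sqrt(487) = 22.06808
t = 1.06 * 22.06808 = 23.3922 s

Answer: 23.3922 s


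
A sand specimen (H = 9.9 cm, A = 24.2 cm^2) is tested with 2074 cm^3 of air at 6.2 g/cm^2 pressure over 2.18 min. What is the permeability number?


Formula: Permeability Number P = (V * H) / (p * A * t)
Numerator: V * H = 2074 * 9.9 = 20532.6
Denominator: p * A * t = 6.2 * 24.2 * 2.18 = 327.0872
P = 20532.6 / 327.0872 = 62.7741

Answer: 62.7741


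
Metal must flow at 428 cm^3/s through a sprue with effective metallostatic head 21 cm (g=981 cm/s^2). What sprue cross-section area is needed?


Formula: v = sqrt(2*g*h), A = Q/v
Velocity: v = sqrt(2 * 981 * 21) = sqrt(41202) = 202.9828 cm/s
Sprue area: A = Q / v = 428 / 202.9828 = 2.1086 cm^2

Final answer: 2.1086 cm^2


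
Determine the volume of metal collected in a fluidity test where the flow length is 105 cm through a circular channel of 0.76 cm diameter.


Formula: V = pi * (d/2)^2 * L  (cylinder volume)
Radius = 0.76/2 = 0.38 cm
V = pi * 0.38^2 * 105 = 47.6328 cm^3

Answer: 47.6328 cm^3


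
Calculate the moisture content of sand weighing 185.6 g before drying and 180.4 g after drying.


Formula: MC = (W_wet - W_dry) / W_wet * 100
Water mass = 185.6 - 180.4 = 5.2 g
MC = 5.2 / 185.6 * 100 = 2.8017%

Final answer: 2.8017%


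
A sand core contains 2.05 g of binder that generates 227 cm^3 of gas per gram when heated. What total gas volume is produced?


Formula: V_gas = W_binder * gas_evolution_rate
V = 2.05 g * 227 cm^3/g = 465.3500 cm^3

Answer: 465.3500 cm^3


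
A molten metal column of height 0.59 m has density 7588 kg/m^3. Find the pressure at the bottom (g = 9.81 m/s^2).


Formula: P = rho * g * h
rho * g = 7588 * 9.81 = 74438.28 N/m^3
P = 74438.28 * 0.59 = 43918.5852 Pa

43918.5852 Pa


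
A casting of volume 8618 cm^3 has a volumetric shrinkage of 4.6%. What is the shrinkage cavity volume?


Formula: V_shrink = V_casting * shrinkage_pct / 100
V_shrink = 8618 cm^3 * 4.6 / 100 = 396.4280 cm^3

396.4280 cm^3


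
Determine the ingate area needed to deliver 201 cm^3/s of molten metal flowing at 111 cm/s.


Formula: A_ingate = Q / v  (continuity equation)
A = 201 cm^3/s / 111 cm/s = 1.8108 cm^2

Answer: 1.8108 cm^2


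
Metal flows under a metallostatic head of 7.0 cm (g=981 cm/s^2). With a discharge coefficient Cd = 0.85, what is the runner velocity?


Formula: v = Cd * sqrt(2 * g * h)  (Torricelli with discharge coefficient)
2*g*h = 2 * 981 * 7.0 = 13734.0 cm^2/s^2
sqrt(13734.0) = 117.19215 cm/s
v = 0.85 * 117.19215 = 99.6133 cm/s

99.6133 cm/s


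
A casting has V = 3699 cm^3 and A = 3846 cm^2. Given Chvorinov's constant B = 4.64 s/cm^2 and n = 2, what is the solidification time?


Formula: t_s = B * (V/A)^n  (Chvorinov's rule, n=2)
Modulus M = V/A = 3699/3846 = 0.961778 cm
M^2 = 0.961778^2 = 0.925017 cm^2
t_s = 4.64 * 0.925017 = 4.2921 s

Answer: 4.2921 s


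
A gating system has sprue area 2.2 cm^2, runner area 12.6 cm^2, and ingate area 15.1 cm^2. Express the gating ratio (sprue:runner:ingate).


Sprue:Runner:Ingate = 1 : 12.6/2.2 : 15.1/2.2 = 1:5.73:6.86

1:5.73:6.86


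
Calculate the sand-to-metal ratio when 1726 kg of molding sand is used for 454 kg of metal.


Formula: Sand-to-Metal Ratio = W_sand / W_metal
Ratio = 1726 kg / 454 kg = 3.8018

3.8018


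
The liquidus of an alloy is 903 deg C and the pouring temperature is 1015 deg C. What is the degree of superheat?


Formula: Superheat = T_pour - T_melt
Superheat = 1015 - 903 = 112 deg C

Answer: 112 deg C


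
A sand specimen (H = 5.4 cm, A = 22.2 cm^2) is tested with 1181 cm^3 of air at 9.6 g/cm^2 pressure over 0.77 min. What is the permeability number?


Formula: Permeability Number P = (V * H) / (p * A * t)
Numerator: V * H = 1181 * 5.4 = 6377.4
Denominator: p * A * t = 9.6 * 22.2 * 0.77 = 164.1024
P = 6377.4 / 164.1024 = 38.8623

38.8623


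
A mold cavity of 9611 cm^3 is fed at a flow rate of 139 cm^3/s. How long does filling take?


Formula: t_fill = V_mold / Q_flow
t = 9611 cm^3 / 139 cm^3/s = 69.1439 s


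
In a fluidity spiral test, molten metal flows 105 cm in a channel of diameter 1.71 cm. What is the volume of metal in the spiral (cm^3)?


Formula: V = pi * (d/2)^2 * L  (cylinder volume)
Radius = 1.71/2 = 0.855 cm
V = pi * 0.855^2 * 105 = 241.1412 cm^3

Answer: 241.1412 cm^3


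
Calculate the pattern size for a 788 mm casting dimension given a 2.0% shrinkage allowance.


Formula: L_pattern = L_casting * (1 + shrinkage_rate/100)
Shrinkage factor = 1 + 2.0/100 = 1.02
L_pattern = 788 mm * 1.02 = 803.7600 mm

803.7600 mm


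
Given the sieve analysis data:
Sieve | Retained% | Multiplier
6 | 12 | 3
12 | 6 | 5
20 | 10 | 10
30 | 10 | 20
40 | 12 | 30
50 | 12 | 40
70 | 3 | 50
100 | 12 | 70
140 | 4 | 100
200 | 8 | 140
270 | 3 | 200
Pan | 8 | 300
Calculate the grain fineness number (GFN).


Formula: GFN = sum(pct * multiplier) / sum(pct)
sum(pct * multiplier) = 6716
sum(pct) = 100
GFN = 6716 / 100 = 67.16

67.16


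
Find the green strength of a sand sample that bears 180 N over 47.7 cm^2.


Formula: Compressive Strength = Force / Area
Strength = 180 N / 47.7 cm^2 = 3.7736 N/cm^2

Final answer: 3.7736 N/cm^2


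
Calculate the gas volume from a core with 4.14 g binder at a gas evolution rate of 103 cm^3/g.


Formula: V_gas = W_binder * gas_evolution_rate
V = 4.14 g * 103 cm^3/g = 426.4200 cm^3

426.4200 cm^3


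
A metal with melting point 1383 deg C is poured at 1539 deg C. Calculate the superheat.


Formula: Superheat = T_pour - T_melt
Superheat = 1539 - 1383 = 156 deg C

Answer: 156 deg C


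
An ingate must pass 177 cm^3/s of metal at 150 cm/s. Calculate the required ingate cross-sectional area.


Formula: A_ingate = Q / v  (continuity equation)
A = 177 cm^3/s / 150 cm/s = 1.1800 cm^2

Answer: 1.1800 cm^2


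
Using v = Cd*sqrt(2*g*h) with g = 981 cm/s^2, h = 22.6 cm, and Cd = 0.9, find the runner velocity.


Formula: v = Cd * sqrt(2 * g * h)  (Torricelli with discharge coefficient)
2*g*h = 2 * 981 * 22.6 = 44341.2 cm^2/s^2
sqrt(44341.2) = 210.57350 cm/s
v = 0.9 * 210.57350 = 189.5162 cm/s

Answer: 189.5162 cm/s


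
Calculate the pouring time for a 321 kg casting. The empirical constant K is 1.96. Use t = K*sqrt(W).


Formula: t = K * sqrt(W)
sqrt(W) = sqrt(321) = 17.91647
t = 1.96 * 17.91647 = 35.1163 s

Answer: 35.1163 s


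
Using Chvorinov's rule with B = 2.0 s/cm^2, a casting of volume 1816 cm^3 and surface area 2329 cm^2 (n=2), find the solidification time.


Formula: t_s = B * (V/A)^n  (Chvorinov's rule, n=2)
Modulus M = V/A = 1816/2329 = 0.779734 cm
M^2 = 0.779734^2 = 0.607985 cm^2
t_s = 2.0 * 0.607985 = 1.2160 s


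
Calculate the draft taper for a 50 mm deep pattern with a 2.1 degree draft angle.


Formula: taper = depth * tan(draft_angle)
tan(2.1 deg) = 0.0366683
taper = 50 mm * 0.0366683 = 1.8334 mm

Final answer: 1.8334 mm


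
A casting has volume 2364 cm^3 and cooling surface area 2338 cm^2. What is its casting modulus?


Formula: Casting Modulus M = V / A
M = 2364 cm^3 / 2338 cm^2 = 1.0111 cm

Final answer: 1.0111 cm


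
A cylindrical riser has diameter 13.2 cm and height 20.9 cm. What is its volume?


Formula: V = pi * (D/2)^2 * H  (cylinder volume)
Radius = D/2 = 13.2/2 = 6.6 cm
V = pi * 6.6^2 * 20.9 = 2860.1185 cm^3

2860.1185 cm^3


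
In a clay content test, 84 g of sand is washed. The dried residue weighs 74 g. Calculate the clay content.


Formula: Clay% = (W_total - W_washed) / W_total * 100
Clay mass = 84 - 74 = 10 g
Clay% = 10 / 84 * 100 = 11.9048%


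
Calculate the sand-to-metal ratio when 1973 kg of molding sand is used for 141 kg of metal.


Formula: Sand-to-Metal Ratio = W_sand / W_metal
Ratio = 1973 kg / 141 kg = 13.9929


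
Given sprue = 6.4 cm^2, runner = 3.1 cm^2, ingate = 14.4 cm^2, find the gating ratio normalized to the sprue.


Sprue:Runner:Ingate = 1 : 3.1/6.4 : 14.4/6.4 = 1:0.48:2.25

Answer: 1:0.48:2.25


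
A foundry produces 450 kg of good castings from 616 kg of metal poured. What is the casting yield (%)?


Formula: Casting Yield = (W_good / W_total) * 100
Yield = (450 kg / 616 kg) * 100 = 73.0519%

Final answer: 73.0519%


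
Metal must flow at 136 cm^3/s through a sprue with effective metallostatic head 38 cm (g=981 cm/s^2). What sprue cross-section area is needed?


Formula: v = sqrt(2*g*h), A = Q/v
Velocity: v = sqrt(2 * 981 * 38) = sqrt(74556) = 273.0494 cm/s
Sprue area: A = Q / v = 136 / 273.0494 = 0.4981 cm^2


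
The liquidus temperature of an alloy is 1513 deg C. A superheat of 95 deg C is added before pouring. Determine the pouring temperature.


Formula: T_pour = T_melt + Superheat
T_pour = 1513 + 95 = 1608 deg C

1608 deg C


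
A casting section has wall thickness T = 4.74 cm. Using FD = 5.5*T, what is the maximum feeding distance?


Formula: FD = 5.5 * T  (riser feeding-distance rule)
FD = 5.5 * 4.74 cm = 26.0700 cm


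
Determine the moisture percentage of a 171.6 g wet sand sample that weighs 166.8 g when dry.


Formula: MC = (W_wet - W_dry) / W_wet * 100
Water mass = 171.6 - 166.8 = 4.8 g
MC = 4.8 / 171.6 * 100 = 2.7972%

Final answer: 2.7972%
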